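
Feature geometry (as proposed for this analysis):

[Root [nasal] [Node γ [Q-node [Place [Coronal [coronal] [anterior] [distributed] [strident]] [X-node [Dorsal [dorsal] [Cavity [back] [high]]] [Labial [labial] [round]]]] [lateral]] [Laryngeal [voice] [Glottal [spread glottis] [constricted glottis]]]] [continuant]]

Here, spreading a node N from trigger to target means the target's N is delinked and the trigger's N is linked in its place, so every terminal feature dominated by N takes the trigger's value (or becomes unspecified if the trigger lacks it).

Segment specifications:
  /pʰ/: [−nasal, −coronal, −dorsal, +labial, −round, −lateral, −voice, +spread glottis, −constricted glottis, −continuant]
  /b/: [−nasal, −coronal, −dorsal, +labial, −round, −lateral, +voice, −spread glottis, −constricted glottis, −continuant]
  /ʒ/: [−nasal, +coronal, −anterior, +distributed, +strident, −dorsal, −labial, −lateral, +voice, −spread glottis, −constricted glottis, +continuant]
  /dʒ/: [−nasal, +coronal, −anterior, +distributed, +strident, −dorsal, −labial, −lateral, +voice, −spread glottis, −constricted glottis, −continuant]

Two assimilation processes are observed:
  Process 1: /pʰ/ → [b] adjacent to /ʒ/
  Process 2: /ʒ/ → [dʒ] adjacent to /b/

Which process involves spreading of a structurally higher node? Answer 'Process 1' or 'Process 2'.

Process 1: the features that change are [voice], [spread glottis]; the minimal node is Laryngeal (depth 2).
In Process 2, [continuant] changes, so the minimal spreading node is [continuant] at depth 1.
Depth 1 < depth 2; Process 2 involves the structurally higher constituent [continuant].

Process 2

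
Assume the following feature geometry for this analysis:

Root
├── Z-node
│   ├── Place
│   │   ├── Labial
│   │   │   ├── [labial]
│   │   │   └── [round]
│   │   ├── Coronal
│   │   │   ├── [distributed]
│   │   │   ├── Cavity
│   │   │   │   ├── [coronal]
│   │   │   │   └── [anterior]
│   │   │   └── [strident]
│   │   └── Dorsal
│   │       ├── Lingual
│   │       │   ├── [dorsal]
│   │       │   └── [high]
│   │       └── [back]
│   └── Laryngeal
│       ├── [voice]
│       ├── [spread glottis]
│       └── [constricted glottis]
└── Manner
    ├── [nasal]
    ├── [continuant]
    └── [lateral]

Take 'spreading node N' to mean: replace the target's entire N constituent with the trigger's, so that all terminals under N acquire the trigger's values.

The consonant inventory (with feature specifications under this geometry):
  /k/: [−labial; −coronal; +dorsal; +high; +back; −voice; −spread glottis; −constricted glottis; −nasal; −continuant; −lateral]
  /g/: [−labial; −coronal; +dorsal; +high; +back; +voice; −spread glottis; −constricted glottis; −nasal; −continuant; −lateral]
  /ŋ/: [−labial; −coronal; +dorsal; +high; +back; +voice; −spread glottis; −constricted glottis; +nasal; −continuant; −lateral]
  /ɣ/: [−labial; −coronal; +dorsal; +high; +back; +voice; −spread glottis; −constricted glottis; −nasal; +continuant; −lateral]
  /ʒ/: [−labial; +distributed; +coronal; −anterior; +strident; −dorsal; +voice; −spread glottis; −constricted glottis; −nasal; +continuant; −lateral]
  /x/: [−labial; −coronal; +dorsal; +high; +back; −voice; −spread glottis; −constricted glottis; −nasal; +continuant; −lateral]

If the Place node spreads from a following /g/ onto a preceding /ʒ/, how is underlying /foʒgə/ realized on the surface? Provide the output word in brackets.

[foɣgə]

The Place node dominates the terminals [labial], [round], [distributed], [coronal], [anterior], [strident], [dorsal], [high], [back].
The target acquires /g/'s values for everything under Place — [−labial], [−coronal], [+dorsal], [+high], [+back] — while keeping its own [voice], [spread glottis], [constricted glottis], ….
Among the inventory, only /ɣ/ has exactly this specification, giving the surface form [foɣgə].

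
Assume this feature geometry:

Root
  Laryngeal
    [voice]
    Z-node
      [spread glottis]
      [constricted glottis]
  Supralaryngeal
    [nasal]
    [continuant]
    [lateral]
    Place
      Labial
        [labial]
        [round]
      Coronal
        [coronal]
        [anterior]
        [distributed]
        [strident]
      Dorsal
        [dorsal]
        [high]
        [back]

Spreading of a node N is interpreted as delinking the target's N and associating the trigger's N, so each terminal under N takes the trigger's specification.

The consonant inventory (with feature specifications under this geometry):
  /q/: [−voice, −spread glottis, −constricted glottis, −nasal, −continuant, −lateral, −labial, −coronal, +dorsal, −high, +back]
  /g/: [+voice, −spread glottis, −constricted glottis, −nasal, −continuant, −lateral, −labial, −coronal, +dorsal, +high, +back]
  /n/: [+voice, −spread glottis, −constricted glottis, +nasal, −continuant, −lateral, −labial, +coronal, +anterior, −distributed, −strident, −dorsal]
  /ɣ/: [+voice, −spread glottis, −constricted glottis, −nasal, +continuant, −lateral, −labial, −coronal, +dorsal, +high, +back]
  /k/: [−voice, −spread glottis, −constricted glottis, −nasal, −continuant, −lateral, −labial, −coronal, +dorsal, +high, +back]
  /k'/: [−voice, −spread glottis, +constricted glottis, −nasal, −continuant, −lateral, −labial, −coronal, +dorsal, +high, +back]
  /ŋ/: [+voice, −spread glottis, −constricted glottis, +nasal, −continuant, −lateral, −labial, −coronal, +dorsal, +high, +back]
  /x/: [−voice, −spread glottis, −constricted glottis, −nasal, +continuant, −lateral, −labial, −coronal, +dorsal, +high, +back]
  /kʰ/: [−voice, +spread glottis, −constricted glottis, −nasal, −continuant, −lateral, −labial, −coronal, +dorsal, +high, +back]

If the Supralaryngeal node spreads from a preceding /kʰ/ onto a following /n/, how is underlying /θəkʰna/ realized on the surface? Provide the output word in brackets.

[θəkʰga]

Terminals under Supralaryngeal in this geometry: [nasal], [continuant], [lateral], [labial], [round], [coronal], [anterior], [distributed], [strident], [dorsal], [high], [back].
Spreading Supralaryngeal from /kʰ/ onto /n/ replaces those values with /kʰ/'s: [−nasal], [−continuant], [−lateral], [−labial], [−coronal], [+dorsal], [+high], [+back]. Features outside Supralaryngeal ([voice], [spread glottis], [constricted glottis]) stay as in /n/.
Among the inventory, only /g/ has exactly this specification, giving the surface form [θəkʰga].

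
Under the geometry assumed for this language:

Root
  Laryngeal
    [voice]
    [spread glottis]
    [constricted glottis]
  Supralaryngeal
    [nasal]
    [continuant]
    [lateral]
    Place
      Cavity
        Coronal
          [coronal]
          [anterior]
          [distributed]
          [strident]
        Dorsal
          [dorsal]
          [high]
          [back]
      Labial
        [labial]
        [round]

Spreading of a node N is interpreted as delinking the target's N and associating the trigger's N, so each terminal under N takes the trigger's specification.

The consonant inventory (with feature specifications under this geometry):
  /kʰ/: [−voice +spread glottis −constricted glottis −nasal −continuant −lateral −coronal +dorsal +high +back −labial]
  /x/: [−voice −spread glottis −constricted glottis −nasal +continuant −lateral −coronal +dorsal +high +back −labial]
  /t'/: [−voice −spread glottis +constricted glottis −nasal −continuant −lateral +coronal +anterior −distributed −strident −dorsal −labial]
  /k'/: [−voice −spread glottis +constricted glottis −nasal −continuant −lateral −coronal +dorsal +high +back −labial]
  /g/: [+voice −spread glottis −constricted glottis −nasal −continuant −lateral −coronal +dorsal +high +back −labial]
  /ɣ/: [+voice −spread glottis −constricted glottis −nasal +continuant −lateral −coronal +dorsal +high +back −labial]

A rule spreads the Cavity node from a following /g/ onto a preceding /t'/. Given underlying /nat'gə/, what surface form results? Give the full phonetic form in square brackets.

[nak'gə]

The Cavity node dominates the terminals [coronal], [anterior], [distributed], [strident], [dorsal], [high], [back].
After delinking /t'/'s Cavity and linking /g/'s, the affected terminals become [−coronal], [+dorsal], [+high], [+back]; [voice], [spread glottis], [constricted glottis], … (outside Cavity) are retained from /t'/.
The resulting bundle matches /k'/ in the inventory; substituting it for /t'/ gives [nak'gə].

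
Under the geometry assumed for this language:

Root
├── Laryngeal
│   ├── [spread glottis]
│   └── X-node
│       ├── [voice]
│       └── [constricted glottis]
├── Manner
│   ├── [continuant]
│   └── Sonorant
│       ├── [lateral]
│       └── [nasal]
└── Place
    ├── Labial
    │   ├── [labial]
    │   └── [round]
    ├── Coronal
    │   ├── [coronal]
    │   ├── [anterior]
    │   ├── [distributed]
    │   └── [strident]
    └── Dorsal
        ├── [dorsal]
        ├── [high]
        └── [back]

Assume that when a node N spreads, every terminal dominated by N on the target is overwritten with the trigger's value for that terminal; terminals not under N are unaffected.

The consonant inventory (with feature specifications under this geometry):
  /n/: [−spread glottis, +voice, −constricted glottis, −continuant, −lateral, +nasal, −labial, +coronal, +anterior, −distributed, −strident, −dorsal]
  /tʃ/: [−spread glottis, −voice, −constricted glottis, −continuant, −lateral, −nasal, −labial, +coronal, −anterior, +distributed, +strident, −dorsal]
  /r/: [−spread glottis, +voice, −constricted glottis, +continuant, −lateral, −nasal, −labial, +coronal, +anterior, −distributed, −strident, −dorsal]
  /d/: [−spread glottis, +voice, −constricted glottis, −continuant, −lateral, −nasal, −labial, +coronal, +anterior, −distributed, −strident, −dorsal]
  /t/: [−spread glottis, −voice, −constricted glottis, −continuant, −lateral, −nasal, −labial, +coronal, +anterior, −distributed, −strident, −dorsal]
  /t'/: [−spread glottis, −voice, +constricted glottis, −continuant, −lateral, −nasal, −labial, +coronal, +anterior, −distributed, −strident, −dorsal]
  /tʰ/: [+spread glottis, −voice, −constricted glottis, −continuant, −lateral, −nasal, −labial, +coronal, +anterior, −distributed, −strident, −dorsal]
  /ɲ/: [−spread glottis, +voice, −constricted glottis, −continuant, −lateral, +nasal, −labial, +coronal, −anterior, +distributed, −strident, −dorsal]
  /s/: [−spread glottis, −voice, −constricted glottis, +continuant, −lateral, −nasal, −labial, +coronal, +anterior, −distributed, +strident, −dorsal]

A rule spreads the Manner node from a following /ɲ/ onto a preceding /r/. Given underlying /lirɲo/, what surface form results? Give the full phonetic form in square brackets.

[linɲo]

The Manner node dominates the terminals [continuant], [lateral], [nasal].
After delinking /r/'s Manner and linking /ɲ/'s, the affected terminals become [−continuant], [−lateral], [+nasal]; [spread glottis], [voice], [constricted glottis], … (outside Manner) are retained from /r/.
This feature bundle is that of [n], so /lirɲo/ surfaces as [linɲo].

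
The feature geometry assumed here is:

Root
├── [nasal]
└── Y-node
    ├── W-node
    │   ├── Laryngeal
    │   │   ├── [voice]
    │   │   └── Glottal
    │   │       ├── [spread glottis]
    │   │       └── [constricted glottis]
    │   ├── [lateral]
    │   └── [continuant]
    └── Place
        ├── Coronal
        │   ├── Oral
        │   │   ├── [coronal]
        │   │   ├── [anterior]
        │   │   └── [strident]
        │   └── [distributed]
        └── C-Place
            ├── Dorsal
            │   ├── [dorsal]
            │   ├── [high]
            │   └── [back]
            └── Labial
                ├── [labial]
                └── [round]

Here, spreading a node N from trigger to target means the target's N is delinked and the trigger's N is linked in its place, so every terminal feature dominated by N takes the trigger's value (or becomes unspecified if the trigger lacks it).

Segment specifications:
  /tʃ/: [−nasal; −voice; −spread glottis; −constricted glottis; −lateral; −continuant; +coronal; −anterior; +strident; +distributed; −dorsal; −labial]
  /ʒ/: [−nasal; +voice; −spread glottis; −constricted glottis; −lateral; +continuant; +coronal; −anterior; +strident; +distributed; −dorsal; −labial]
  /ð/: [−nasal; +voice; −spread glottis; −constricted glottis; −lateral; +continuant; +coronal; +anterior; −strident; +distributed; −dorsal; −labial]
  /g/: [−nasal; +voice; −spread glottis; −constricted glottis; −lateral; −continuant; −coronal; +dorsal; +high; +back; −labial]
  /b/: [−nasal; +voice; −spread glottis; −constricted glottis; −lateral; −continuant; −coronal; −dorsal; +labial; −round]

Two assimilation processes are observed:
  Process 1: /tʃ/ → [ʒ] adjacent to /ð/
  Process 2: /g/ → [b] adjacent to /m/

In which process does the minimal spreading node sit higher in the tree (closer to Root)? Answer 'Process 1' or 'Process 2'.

Process 1 alters [voice], [continuant]; the lowest common ancestor is W-node (depth 2 from Root).
Process 2: the features that change are [labial], [round], [dorsal], [high], [back]; the minimal node is C-Place (depth 3).
Depth 2 < depth 3; Process 1 involves the structurally higher constituent W-node.

Process 1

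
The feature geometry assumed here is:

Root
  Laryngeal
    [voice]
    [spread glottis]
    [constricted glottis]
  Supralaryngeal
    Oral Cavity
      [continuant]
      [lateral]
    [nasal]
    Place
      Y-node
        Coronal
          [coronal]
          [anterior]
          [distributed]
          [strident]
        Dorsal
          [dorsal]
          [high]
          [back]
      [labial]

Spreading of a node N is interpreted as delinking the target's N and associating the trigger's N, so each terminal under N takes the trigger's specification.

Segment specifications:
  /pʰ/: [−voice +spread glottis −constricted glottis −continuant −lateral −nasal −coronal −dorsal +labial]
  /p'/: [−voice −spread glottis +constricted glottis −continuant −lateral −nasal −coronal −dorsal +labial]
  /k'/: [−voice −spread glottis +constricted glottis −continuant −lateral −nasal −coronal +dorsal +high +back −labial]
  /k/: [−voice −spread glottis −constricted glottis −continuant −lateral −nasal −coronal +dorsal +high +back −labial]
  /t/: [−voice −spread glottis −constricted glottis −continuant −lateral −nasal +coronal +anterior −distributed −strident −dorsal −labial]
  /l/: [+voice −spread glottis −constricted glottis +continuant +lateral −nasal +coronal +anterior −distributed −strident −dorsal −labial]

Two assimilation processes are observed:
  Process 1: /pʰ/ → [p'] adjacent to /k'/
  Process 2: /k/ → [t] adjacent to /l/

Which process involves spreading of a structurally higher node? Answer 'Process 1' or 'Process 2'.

Process 1 alters [spread glottis], [constricted glottis]; the lowest common ancestor is Laryngeal (depth 1 from Root).
Process 2 alters [coronal], [anterior], [distributed], [strident], [dorsal], [high], [back]; the lowest common ancestor is Y-node (depth 3 from Root).
Depth 1 < depth 3; Process 1 involves the structurally higher constituent Laryngeal.

Process 1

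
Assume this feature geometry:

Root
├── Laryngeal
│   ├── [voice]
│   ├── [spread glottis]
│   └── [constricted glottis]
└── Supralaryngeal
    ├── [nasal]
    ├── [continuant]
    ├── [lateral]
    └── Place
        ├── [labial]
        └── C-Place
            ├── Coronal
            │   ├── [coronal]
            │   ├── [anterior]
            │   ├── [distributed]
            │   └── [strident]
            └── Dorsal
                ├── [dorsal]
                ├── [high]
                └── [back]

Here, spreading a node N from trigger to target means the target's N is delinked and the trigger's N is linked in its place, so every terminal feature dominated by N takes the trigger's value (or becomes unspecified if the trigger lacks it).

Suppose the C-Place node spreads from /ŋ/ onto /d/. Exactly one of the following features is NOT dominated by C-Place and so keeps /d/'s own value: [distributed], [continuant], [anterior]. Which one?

Under this geometry, C-Place contains [coronal], [anterior], [distributed], [strident], [dorsal], [high], [back].
Of the listed options, [distributed], [anterior] are among these and would be overwritten by spreading C-Place.
[continuant] attaches under Supralaryngeal, not under C-Place, so /d/ retains its own value for [continuant].

[continuant]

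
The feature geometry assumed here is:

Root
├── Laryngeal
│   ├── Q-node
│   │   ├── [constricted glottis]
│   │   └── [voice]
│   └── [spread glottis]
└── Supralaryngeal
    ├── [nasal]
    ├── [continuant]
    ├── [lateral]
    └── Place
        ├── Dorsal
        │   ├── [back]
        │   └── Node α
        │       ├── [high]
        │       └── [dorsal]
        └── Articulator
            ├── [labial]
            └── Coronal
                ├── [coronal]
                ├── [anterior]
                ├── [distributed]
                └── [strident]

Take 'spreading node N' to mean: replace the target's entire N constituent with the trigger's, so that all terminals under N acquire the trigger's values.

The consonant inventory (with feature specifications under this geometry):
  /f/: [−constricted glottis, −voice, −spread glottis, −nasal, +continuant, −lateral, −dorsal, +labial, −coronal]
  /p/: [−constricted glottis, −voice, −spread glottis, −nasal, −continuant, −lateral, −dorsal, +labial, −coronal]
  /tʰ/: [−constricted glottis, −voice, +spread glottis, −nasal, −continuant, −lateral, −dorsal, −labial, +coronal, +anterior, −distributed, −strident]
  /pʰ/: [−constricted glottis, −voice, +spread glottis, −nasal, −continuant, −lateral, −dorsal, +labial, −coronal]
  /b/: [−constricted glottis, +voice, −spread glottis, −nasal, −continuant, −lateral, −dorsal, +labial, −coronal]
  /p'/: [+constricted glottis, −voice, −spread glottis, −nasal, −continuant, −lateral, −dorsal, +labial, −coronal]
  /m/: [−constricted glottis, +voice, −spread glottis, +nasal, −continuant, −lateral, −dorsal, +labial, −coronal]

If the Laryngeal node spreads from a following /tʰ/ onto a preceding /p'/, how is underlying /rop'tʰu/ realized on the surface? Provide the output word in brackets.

[ropʰtʰu]

Laryngeal immediately or transitively dominates [constricted glottis], [voice], [spread glottis].
The target acquires /tʰ/'s values for everything under Laryngeal — [−constricted glottis], [−voice], [+spread glottis] — while keeping its own [nasal], [continuant], [lateral], ….
This feature bundle is that of [pʰ], so /rop'tʰu/ surfaces as [ropʰtʰu].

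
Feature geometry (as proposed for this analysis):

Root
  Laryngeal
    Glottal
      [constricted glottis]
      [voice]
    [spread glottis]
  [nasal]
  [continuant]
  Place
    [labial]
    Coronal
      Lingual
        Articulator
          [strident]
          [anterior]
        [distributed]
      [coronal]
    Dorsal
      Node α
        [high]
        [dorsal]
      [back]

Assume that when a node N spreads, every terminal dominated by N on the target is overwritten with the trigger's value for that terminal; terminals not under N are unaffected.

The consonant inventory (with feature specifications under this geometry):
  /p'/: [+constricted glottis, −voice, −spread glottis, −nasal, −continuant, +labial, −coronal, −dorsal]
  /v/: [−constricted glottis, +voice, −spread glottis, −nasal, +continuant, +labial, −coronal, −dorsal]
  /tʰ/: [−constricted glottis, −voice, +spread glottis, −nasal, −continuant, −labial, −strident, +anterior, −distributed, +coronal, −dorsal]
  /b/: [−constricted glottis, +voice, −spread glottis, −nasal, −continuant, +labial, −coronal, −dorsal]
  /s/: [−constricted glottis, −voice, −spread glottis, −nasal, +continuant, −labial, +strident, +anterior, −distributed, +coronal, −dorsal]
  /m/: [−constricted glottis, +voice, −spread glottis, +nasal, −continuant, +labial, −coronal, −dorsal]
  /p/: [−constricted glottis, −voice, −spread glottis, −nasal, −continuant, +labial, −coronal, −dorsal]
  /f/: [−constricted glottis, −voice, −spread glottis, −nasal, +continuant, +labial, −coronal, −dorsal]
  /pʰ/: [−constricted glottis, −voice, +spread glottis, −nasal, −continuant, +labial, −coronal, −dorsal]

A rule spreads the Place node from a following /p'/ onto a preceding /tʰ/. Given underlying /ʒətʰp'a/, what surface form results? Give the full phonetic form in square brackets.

[ʒəpʰp'a]

Terminals under Place in this geometry: [labial], [strident], [anterior], [distributed], [coronal], [high], [dorsal], [back].
Spreading Place from /p'/ onto /tʰ/ replaces those values with /p'/'s: [+labial], [−coronal], [−dorsal]. Features outside Place ([constricted glottis], [voice], [spread glottis], …) stay as in /tʰ/.
Among the inventory, only /pʰ/ has exactly this specification, giving the surface form [ʒəpʰp'a].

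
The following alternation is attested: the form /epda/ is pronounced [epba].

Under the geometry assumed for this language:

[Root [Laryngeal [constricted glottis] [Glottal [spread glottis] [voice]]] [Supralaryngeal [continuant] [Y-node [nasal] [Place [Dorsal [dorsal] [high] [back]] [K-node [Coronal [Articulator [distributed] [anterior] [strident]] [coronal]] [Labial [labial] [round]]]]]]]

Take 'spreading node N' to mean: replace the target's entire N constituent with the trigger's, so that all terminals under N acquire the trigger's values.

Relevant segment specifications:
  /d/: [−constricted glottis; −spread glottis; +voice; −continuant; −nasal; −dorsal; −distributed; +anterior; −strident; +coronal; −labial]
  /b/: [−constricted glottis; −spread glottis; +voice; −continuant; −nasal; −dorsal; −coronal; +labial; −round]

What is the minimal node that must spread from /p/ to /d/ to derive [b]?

The alternation /d/ → [b] changes [labial], [round], [coronal], [anterior], [distributed], [strident] and nothing else.
These terminals are all dominated by K-node, and no proper subconstituent of K-node covers them all; K-node is their lowest common ancestor.
Delinking /d/'s K-node and associating /p/'s K-node gives precisely the feature bundle of [b].
[voice] stays as in /d/ although /p/ differs there, so no node dominating it spread; among the remaining candidates K-node is the lowest that derives the output.

K-node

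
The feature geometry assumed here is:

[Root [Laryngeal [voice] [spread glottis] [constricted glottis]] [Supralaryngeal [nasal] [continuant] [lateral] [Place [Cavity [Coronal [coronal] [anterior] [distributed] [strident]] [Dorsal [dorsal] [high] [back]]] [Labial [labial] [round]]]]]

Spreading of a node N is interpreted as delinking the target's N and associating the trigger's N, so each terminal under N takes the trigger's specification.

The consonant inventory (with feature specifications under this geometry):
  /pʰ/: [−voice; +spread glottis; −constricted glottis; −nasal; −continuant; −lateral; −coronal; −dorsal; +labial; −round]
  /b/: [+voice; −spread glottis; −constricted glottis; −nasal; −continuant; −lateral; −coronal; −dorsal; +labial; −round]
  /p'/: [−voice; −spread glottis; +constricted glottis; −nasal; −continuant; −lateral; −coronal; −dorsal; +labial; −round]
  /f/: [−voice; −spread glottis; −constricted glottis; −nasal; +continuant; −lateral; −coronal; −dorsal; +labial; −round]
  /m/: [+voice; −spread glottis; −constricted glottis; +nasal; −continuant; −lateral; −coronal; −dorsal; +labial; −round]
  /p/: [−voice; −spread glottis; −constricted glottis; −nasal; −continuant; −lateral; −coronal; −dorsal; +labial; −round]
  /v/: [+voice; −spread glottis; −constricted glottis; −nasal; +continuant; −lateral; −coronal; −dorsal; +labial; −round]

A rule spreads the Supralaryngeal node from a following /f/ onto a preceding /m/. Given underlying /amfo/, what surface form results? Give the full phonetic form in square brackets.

[avfo]

Terminals under Supralaryngeal in this geometry: [nasal], [continuant], [lateral], [coronal], [anterior], [distributed], [strident], [dorsal], [high], [back], [labial], [round].
After delinking /m/'s Supralaryngeal and linking /f/'s, the affected terminals become [−nasal], [+continuant], [−lateral], [−coronal], [−dorsal], [+labial], [−round]; [voice], [spread glottis], [constricted glottis] (outside Supralaryngeal) are retained from /m/.
The resulting bundle matches /v/ in the inventory; substituting it for /m/ gives [avfo].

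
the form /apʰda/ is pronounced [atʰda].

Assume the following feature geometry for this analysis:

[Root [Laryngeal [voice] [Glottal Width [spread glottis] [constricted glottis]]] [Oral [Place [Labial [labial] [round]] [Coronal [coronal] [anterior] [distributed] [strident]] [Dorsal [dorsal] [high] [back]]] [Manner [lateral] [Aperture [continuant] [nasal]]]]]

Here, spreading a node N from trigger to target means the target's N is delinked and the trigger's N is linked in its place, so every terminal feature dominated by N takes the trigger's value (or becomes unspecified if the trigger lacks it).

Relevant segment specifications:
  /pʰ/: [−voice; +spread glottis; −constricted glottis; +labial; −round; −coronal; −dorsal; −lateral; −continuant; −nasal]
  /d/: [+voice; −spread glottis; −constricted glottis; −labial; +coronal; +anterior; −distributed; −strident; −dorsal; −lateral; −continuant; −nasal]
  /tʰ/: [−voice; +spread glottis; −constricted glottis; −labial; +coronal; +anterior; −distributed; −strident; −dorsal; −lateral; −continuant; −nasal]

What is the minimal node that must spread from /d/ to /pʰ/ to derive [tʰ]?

Place

/pʰ/ and [tʰ] differ in [labial], [round], [coronal], [anterior], [distributed], [strident]; every other specified feature is identical.
The smallest constituent containing every changed terminal is Place — each of its daughters lacks at least one of the affected features.
If Place spreads, every terminal under it takes /d/'s value, producing [tʰ] as observed.
[voice], [spread glottis] stay as in /pʰ/ although /d/ differs there, so no node dominating them spread; among the remaining candidates Place is the lowest that derives the output.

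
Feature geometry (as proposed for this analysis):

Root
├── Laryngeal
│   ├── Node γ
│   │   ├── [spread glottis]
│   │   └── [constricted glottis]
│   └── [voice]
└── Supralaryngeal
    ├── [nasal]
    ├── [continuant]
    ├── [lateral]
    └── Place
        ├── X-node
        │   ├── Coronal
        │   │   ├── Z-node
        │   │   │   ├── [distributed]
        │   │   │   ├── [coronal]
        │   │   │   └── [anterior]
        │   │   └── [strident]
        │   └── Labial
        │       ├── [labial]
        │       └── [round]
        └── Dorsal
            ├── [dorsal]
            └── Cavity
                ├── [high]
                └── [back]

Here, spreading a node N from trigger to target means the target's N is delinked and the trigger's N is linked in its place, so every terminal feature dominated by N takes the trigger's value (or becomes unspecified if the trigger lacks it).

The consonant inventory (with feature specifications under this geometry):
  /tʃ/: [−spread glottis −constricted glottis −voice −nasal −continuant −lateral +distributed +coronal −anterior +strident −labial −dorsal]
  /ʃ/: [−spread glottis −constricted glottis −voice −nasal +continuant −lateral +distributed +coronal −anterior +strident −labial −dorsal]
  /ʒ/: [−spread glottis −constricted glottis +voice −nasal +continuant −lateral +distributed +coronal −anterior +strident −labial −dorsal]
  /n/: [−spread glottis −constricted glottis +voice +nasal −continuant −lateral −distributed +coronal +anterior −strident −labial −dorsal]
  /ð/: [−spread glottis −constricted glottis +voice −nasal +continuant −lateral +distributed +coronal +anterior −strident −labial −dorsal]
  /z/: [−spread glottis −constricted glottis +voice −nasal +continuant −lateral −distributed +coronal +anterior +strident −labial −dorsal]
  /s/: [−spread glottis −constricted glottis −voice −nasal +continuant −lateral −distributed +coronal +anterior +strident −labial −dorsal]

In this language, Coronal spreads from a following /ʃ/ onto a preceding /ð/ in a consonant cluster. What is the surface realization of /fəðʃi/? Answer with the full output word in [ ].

[fəʒʃi]

The Coronal node dominates the terminals [distributed], [coronal], [anterior], [strident].
Spreading Coronal from /ʃ/ onto /ð/ replaces those values with /ʃ/'s: [+distributed], [+coronal], [−anterior], [+strident]. Features outside Coronal ([spread glottis], [constricted glottis], [voice], …) stay as in /ð/.
Among the inventory, only /ʒ/ has exactly this specification, giving the surface form [fəʒʃi].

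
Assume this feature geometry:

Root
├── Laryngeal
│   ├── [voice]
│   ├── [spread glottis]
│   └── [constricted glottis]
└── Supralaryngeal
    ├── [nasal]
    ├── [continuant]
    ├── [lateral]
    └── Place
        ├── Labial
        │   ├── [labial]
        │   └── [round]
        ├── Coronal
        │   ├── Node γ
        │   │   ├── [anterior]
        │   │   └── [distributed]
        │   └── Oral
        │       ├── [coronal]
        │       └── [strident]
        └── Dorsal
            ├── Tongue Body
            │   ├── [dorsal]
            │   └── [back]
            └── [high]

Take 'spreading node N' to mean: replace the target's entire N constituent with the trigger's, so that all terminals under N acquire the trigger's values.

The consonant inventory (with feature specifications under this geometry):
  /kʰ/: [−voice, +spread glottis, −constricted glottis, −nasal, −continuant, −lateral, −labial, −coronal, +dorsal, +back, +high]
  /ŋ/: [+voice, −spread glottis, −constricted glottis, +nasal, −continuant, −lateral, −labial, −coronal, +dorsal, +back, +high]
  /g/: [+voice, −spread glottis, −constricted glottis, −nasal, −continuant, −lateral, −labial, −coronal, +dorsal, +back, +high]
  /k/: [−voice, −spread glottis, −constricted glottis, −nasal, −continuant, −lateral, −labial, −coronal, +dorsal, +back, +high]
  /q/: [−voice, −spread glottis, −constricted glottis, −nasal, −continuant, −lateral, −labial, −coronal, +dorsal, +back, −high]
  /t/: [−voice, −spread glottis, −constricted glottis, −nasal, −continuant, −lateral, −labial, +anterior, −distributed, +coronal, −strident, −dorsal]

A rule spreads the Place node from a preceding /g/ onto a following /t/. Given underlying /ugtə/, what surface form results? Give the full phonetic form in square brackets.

The Place node dominates the terminals [labial], [round], [anterior], [distributed], [coronal], [strident], [dorsal], [back], [high].
Spreading Place from /g/ onto /t/ replaces those values with /g/'s: [−labial], [−coronal], [+dorsal], [+back], [+high]. Features outside Place ([voice], [spread glottis], [constricted glottis], …) stay as in /t/.
This feature bundle is that of [k], so /ugtə/ surfaces as [ugkə].

[ugkə]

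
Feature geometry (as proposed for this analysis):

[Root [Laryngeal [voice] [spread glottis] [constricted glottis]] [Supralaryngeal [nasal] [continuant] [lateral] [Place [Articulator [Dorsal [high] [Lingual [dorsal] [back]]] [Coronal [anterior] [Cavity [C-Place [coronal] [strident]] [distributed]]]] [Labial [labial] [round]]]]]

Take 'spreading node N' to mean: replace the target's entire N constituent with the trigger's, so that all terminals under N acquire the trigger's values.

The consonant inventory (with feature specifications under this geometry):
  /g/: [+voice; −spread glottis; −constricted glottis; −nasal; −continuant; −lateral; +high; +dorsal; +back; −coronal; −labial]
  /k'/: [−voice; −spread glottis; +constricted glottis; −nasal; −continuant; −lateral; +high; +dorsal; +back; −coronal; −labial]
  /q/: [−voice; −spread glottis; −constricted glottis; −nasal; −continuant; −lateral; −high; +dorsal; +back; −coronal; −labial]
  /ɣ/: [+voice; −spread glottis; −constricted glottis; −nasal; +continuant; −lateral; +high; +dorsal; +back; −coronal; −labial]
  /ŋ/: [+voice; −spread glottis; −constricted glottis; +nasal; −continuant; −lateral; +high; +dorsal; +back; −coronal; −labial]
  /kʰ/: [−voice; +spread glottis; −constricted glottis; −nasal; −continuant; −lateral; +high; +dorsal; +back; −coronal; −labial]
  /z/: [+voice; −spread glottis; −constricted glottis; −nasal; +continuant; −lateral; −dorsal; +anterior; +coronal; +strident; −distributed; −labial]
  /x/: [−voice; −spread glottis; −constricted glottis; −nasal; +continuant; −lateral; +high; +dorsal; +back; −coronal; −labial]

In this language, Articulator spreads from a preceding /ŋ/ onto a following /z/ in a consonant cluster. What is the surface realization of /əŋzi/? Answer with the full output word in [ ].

[əŋɣi]

Terminals under Articulator in this geometry: [high], [dorsal], [back], [anterior], [coronal], [strident], [distributed].
The target acquires /ŋ/'s values for everything under Articulator — [+high], [+dorsal], [+back], [−coronal] — while keeping its own [voice], [spread glottis], [constricted glottis], ….
The resulting bundle matches /ɣ/ in the inventory; substituting it for /z/ gives [əŋɣi].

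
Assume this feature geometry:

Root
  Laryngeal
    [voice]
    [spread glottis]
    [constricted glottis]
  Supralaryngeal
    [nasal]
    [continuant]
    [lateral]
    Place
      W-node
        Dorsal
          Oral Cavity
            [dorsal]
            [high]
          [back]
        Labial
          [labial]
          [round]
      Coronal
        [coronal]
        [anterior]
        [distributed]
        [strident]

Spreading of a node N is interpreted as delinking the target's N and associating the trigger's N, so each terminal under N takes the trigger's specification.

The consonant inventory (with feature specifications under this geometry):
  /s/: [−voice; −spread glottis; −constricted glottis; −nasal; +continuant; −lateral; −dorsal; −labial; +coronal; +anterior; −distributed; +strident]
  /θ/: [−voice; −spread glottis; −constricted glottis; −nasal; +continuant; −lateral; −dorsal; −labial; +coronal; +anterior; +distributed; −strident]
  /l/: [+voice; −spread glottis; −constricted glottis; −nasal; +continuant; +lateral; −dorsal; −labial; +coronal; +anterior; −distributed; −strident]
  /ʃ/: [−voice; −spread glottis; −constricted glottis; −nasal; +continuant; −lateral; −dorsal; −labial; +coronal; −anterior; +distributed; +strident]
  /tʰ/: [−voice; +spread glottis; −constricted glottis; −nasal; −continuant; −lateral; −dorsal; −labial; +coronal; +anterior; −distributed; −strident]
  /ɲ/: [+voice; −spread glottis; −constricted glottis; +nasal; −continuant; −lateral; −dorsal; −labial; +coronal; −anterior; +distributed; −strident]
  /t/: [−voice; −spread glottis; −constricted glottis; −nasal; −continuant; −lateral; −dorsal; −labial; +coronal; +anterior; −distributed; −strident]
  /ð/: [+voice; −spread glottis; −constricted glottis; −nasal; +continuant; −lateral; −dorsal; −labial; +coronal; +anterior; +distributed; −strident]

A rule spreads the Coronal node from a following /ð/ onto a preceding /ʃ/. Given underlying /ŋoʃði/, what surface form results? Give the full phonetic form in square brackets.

Terminals under Coronal in this geometry: [coronal], [anterior], [distributed], [strident].
Spreading Coronal from /ð/ onto /ʃ/ replaces those values with /ð/'s: [+coronal], [+anterior], [+distributed], [−strident]. Features outside Coronal ([voice], [spread glottis], [constricted glottis], …) stay as in /ʃ/.
This feature bundle is that of [θ], so /ŋoʃði/ surfaces as [ŋoθði].

[ŋoθði]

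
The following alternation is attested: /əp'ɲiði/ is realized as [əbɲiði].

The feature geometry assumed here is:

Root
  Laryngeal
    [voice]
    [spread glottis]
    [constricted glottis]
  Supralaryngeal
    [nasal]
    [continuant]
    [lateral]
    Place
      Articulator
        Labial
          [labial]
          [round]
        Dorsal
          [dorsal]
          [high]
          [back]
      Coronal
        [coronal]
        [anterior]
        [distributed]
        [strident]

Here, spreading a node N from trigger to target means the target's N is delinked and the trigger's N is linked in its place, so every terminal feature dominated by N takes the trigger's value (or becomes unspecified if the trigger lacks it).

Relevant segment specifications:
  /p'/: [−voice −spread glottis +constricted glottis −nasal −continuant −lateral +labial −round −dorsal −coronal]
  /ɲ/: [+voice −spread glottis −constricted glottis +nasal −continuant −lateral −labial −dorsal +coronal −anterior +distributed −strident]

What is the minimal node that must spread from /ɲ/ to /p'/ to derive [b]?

The alternation /p'/ → [b] changes [voice], [constricted glottis] and nothing else.
These terminals are all dominated by Laryngeal, and no proper subconstituent of Laryngeal covers them all; Laryngeal is their lowest common ancestor.
Spreading Laryngeal from /ɲ/ overwrites each of those terminals with /ɲ/'s values, yielding exactly [b].
[nasal], [labial] — on which /ɲ/ differs from /p'/ — are unchanged, so Root cannot have spread; the constituent is no larger than Laryngeal.

Laryngeal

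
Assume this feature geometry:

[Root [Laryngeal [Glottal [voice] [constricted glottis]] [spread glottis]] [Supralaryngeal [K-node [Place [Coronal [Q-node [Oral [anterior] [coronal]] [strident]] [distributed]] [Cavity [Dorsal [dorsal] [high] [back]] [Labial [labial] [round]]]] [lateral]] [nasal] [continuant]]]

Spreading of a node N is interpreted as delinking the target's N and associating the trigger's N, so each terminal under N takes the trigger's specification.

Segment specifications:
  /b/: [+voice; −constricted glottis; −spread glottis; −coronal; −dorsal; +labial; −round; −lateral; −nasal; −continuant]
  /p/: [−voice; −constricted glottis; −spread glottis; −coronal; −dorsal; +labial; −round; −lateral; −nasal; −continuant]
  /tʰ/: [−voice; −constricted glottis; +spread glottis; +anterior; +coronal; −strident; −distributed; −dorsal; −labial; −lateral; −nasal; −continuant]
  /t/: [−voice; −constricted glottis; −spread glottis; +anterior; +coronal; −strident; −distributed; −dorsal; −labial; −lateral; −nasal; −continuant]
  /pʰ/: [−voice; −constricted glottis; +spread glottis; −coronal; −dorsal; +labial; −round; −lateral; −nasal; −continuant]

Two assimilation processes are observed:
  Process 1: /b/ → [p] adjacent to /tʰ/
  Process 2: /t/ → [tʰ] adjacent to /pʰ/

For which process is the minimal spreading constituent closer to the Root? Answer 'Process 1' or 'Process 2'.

Process 1 alters [voice]; the lowest dominating node is [voice] (depth 3 from Root).
In Process 2, [spread glottis] changes, so the minimal spreading node is [spread glottis] at depth 2.
Depth 2 < depth 3; Process 2 involves the structurally higher constituent [spread glottis].

Process 2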